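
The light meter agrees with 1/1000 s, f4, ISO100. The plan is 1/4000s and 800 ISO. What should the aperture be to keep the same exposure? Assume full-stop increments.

Shutter speed: 1/1000 → 1/2000 → 1/4000 — 2 stops shorter (darker).
ISO: 100 → 200 → 400 → 800 — 3 stops higher (brighter).
Net change so far: 1 stop brighter. Offset with the aperture: f/4 → f/5.6.

f/5.6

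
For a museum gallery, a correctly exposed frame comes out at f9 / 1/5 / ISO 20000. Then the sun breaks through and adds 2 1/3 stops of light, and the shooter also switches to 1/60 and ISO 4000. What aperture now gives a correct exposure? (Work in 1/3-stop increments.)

f/2.5

Scene light: 2 1/3 stops brighter.
Shutter speed: 1/5 → 1/6 → 1/8 → 1/10 → 1/13 → 1/15 → 1/20 → 1/25 → 1/30 → 1/40 → 1/50 → 1/60 — 3 2/3 stops shorter (darker).
ISO: 20000 → 16000 → 12800 → 10000 → 8000 → 6400 → 5000 → 4000 — 2 1/3 stops lower (darker).
Net so far: 3 2/3 stops darker. Aperture: f/9 → f/8 → f/7.1 → f/6.3 → f/5.6 → f/5 → f/4.5 → f/4 → f/3.5 → f/3.2 → f/2.8 → f/2.5.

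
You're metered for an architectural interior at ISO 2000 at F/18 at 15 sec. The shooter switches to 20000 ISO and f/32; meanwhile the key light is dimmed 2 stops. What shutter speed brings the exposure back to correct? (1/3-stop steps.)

Scene light: 2 stops darker.
ISO: 2000 → 2500 → 3200 → 4000 → 5000 → 6400 → 8000 → 10000 → 12800 → 16000 → 20000 — 3 1/3 stops raised (brighter).
Aperture: f/18 → f/20 → f/22 → f/25 → f/29 → f/32 — 1 2/3 stops narrower (darker).
Net so far: 1/3 stop darker. Shutter speed: 15 → 20.

20 s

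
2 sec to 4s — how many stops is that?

1 stop

2 → 4 — count the steps: 1 stop.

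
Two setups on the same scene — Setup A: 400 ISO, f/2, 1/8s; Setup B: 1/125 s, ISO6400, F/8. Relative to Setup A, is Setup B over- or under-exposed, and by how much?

4 stops darker

Aperture: f/2 → f/2.8 → f/4 → f/5.6 → f/8 — 4 stops narrower (darker).
Shutter speed: 1/8 → 1/15 → 1/30 → 1/60 → 1/125 — 4 stops shorter (darker).
ISO: 400 → 800 → 1600 → 3200 → 6400 — 4 stops higher (brighter).
Net: −4 −4 +4 = −4 stops.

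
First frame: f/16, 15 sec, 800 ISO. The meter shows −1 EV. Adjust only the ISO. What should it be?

ISO 1600

Underexposed by 1 stop → need 1 stop brighter.
ISO: 800 → 1600.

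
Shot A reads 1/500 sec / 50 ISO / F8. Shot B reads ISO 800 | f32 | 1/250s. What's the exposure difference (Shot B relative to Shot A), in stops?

Aperture: f/8 → f/11 → f/16 → f/22 → f/32 — 4 stops narrower (darker).
Shutter speed: 1/500 → 1/250 — 1 stop longer (brighter).
ISO: 50 → 100 → 200 → 400 → 800 — 4 stops higher (brighter).
Net: −4 +1 +4 = +1 stop.

1 stop brighter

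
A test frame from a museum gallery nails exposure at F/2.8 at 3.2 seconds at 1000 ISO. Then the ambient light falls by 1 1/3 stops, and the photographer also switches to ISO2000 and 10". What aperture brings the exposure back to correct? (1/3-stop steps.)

Scene light: 1 1/3 stops darker.
ISO: 1000 → 1250 → 1600 → 2000 — 1 stop higher (brighter).
Shutter speed: 3.2 → 4 → 5 → 6 → 8 → 10 — 1 2/3 stops slower (brighter).
Net so far: 1 1/3 stops brighter. Aperture: f/2.8 → f/3.2 → f/3.5 → f/4 → f/4.5.

f/4.5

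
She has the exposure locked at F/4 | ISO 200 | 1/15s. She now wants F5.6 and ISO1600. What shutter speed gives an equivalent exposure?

1/60s

Aperture: f/4 → f/5.6 — 1 stop narrower (darker).
ISO: 200 → 400 → 800 → 1600 — 3 stops higher (brighter).
Net change so far: 2 stops brighter. Offset with the shutter speed: 1/15 → 1/30 → 1/60.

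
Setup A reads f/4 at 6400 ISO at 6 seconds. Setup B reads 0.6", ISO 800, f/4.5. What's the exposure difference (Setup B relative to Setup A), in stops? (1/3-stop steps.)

6 2/3 stops darker

Aperture: f/4 → f/4.5 — 1/3 stop smaller aperture (darker).
Shutter speed: 6 → 5 → 4 → 3.2 → 2.5 → 2 → 1.6 → 1.3 → 1 → 0.8 → 0.6 — 3 1/3 stops faster (darker).
ISO: 6400 → 5000 → 4000 → 3200 → 2500 → 2000 → 1600 → 1250 → 1000 → 800 — 3 stops dropped (darker).
Net: −1/3 −3 1/3 −3 = −6 2/3 stops.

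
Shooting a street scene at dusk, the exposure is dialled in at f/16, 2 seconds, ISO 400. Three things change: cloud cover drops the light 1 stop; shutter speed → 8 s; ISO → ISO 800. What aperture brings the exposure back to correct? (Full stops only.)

f/32

Scene light: 1 stop darker.
Shutter speed: 2 → 4 → 8 — 2 stops slower (brighter).
ISO: 400 → 800 — 1 stop raised (brighter).
Net so far: 2 stops brighter. Aperture: f/16 → f/22 → f/32.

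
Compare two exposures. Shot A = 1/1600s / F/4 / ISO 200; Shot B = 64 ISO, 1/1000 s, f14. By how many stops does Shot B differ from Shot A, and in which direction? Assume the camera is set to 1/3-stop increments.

4 2/3 stops darker

Aperture: f/4 → f/4.5 → f/5 → f/5.6 → f/6.3 → f/7.1 → f/8 → f/9 → f/10 → f/11 → f/13 → f/14 — 3 2/3 stops narrower (darker).
Shutter speed: 1/1600 → 1/1250 → 1/1000 — 2/3 stop slower (brighter).
ISO: 200 → 160 → 125 → 100 → 80 → 64 — 1 2/3 stops dropped (darker).
Net: −3 2/3 +2/3 −1 2/3 = −4 2/3 stops.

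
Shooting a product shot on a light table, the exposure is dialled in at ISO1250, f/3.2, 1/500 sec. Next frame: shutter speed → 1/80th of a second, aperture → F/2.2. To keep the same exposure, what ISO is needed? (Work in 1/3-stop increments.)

ISO 100

Shutter speed: 1/500 → 1/400 → 1/320 → 1/250 → 1/200 → 1/160 → 1/125 → 1/100 → 1/80 — 2 2/3 stops longer (brighter).
Aperture: f/3.2 → f/2.8 → f/2.5 → f/2.2 — 1 stop larger aperture (brighter).
Net change so far: 3 2/3 stops brighter. Offset with the ISO: 1250 → 1000 → 800 → 640 → 500 → 400 → 320 → 250 → 200 → 160 → 125 → 100.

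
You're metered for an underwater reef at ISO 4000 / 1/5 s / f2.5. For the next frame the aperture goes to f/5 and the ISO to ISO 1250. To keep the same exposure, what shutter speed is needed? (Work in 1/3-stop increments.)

2.5 s

Aperture: f/2.5 → f/2.8 → f/3.2 → f/3.5 → f/4 → f/4.5 → f/5 — 2 stops stopped down (darker).
ISO: 4000 → 3200 → 2500 → 2000 → 1600 → 1250 — 1 2/3 stops lower (darker).
Net change so far: 3 2/3 stops darker. Offset with the shutter speed: 1/5 → 1/4 → 0.3 → 0.4 → 0.5 → 0.6 → 0.8 → 1 → 1.3 → 1.6 → 2 → 2.5.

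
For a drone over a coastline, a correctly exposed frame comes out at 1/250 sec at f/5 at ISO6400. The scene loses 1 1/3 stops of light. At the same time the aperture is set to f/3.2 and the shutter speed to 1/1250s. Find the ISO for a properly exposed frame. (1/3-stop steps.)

ISO 32000

Scene light: 1 1/3 stops darker.
Aperture: f/5 → f/4.5 → f/4 → f/3.5 → f/3.2 — 1 1/3 stops larger aperture (brighter).
Shutter speed: 1/250 → 1/320 → 1/400 → 1/500 → 1/640 → 1/800 → 1/1000 → 1/1250 — 2 1/3 stops shorter (darker).
Net so far: 2 1/3 stops darker. ISO: 6400 → 8000 → 10000 → 12800 → 16000 → 20000 → 25600 → 32000.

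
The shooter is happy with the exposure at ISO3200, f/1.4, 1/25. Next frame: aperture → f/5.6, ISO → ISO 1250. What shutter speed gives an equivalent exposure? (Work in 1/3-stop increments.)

Aperture: f/1.4 → f/1.6 → f/1.8 → f/2 → f/2.2 → f/2.5 → f/2.8 → f/3.2 → f/3.5 → f/4 → f/4.5 → f/5 → f/5.6 — 4 stops stopped down (darker).
ISO: 3200 → 2500 → 2000 → 1600 → 1250 — 1 1/3 stops dropped (darker).
Net change so far: 5 1/3 stops darker. Offset with the shutter speed: 1/25 → 1/20 → 1/15 → 1/13 → 1/10 → 1/8 → 1/6 → 1/5 → 1/4 → 0.3 → 0.4 → 0.5 → 0.6 → 0.8 → 1 → 1.3 → 1.6.

1.6 s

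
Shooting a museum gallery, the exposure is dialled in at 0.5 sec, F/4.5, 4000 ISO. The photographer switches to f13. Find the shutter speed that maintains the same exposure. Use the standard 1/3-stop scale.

4 s

Aperture: f/4.5 → f/5 → f/5.6 → f/6.3 → f/7.1 → f/8 → f/9 → f/10 → f/11 → f/13 — 3 stops stopped down (darker).
Need 3 stops brighter from the shutter speed: 0.5 → 0.6 → 0.8 → 1 → 1.3 → 1.6 → 2 → 2.5 → 3.2 → 4.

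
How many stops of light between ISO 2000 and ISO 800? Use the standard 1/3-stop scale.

1 1/3 stops

2000 → 1600 → 1250 → 1000 → 800 — count the steps: 4 third-stops = 1 1/3 stops.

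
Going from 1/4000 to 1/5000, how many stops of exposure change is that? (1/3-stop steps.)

1/4000 → 1/5000 — count the steps: 1 third-stops = 1/3 stop.

1/3 stop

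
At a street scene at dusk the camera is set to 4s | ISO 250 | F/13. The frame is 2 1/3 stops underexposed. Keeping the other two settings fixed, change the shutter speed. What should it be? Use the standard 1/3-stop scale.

20 s

Underexposed by 2 1/3 stops → need 2 1/3 stops brighter.
Shutter speed: 4 → 5 → 6 → 8 → 10 → 13 → 15 → 20.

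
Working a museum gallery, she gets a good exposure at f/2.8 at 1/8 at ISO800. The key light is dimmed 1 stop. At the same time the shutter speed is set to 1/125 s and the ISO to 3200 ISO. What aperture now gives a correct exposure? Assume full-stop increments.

Scene light: 1 stop darker.
Shutter speed: 1/8 → 1/15 → 1/30 → 1/60 → 1/125 — 4 stops faster (darker).
ISO: 800 → 1600 → 3200 — 2 stops raised (brighter).
Net so far: 3 stops darker. Aperture: f/2.8 → f/2 → f/1.4 → f/1.0.

f/1.0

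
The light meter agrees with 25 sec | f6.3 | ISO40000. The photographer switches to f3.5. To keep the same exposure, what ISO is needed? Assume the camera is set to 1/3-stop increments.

Aperture: f/6.3 → f/5.6 → f/5 → f/4.5 → f/4 → f/3.5 — 1 2/3 stops opened up (brighter).
Need 1 2/3 stops darker from the ISO: 40000 → 32000 → 25600 → 20000 → 16000 → 12800.

ISO 12800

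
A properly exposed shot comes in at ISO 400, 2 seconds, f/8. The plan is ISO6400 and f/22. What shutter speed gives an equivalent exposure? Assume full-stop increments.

1 s

ISO: 400 → 800 → 1600 → 3200 → 6400 — 4 stops raised (brighter).
Aperture: f/8 → f/11 → f/16 → f/22 — 3 stops narrower (darker).
Net change so far: 1 stop brighter. Offset with the shutter speed: 2 → 1.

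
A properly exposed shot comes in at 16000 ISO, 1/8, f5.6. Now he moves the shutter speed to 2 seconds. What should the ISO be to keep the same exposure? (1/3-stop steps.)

Shutter speed: 1/8 → 1/6 → 1/5 → 1/4 → 0.3 → 0.4 → 0.5 → 0.6 → 0.8 → 1 → 1.3 → 1.6 → 2 — 4 stops slower (brighter).
Need 4 stops darker from the ISO: 16000 → 12800 → 10000 → 8000 → 6400 → 5000 → 4000 → 3200 → 2500 → 2000 → 1600 → 1250 → 1000.

ISO 1000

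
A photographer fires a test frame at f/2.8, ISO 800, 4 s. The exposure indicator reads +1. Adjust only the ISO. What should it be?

ISO 400

Overexposed by 1 stop → need 1 stop darker.
ISO: 800 → 400.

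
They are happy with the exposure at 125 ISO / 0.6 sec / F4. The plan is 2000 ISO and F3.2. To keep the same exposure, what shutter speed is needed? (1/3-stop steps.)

ISO: 125 → 160 → 200 → 250 → 320 → 400 → 500 → 640 → 800 → 1000 → 1250 → 1600 → 2000 — 4 stops raised (brighter).
Aperture: f/4 → f/3.5 → f/3.2 — 2/3 stop opened up (brighter).
Net change so far: 4 2/3 stops brighter. Offset with the shutter speed: 0.6 → 0.5 → 0.4 → 0.3 → 1/4 → 1/5 → 1/6 → 1/8 → 1/10 → 1/13 → 1/15 → 1/20 → 1/25 → 1/30 → 1/40.

1/40s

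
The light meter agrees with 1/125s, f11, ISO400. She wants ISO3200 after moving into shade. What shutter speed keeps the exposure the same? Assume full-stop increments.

1/1000s

ISO: 400 → 800 → 1600 → 3200 — 3 stops raised (brighter).
Need 3 stops darker from the shutter speed: 1/125 → 1/250 → 1/500 → 1/1000.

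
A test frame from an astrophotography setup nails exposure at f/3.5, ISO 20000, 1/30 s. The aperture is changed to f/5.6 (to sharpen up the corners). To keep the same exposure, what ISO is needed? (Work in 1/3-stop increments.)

ISO 51200

Aperture: f/3.5 → f/4 → f/4.5 → f/5 → f/5.6 — 1 1/3 stops stopped down (darker).
Need 1 1/3 stops brighter from the ISO: 20000 → 25600 → 32000 → 40000 → 51200.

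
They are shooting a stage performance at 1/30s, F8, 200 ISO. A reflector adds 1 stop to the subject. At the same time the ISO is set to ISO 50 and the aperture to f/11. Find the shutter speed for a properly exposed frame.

Scene light: 1 stop brighter.
ISO: 200 → 100 → 50 — 2 stops lower (darker).
Aperture: f/8 → f/11 — 1 stop smaller aperture (darker).
Net so far: 2 stops darker. Shutter speed: 1/30 → 1/15 → 1/8.

1/8s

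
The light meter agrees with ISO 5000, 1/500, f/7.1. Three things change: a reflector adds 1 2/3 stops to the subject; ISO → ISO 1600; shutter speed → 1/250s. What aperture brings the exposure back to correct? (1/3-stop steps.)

Scene light: 1 2/3 stops brighter.
ISO: 5000 → 4000 → 3200 → 2500 → 2000 → 1600 — 1 2/3 stops lower (darker).
Shutter speed: 1/500 → 1/400 → 1/320 → 1/250 — 1 stop longer (brighter).
Net so far: 1 stop brighter. Aperture: f/7.1 → f/8 → f/9 → f/10.

f/10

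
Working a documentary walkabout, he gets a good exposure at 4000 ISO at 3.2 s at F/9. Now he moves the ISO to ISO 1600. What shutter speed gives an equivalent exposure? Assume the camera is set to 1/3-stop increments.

ISO: 4000 → 3200 → 2500 → 2000 → 1600 — 1 1/3 stops dropped (darker).
Need 1 1/3 stops brighter from the shutter speed: 3.2 → 4 → 5 → 6 → 8.

8 s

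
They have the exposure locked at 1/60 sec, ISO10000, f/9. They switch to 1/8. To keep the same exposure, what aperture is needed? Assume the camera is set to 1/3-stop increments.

Shutter speed: 1/60 → 1/50 → 1/40 → 1/30 → 1/25 → 1/20 → 1/15 → 1/13 → 1/10 → 1/8 — 3 stops longer (brighter).
Need 3 stops darker from the aperture: f/9 → f/10 → f/11 → f/13 → f/14 → f/16 → f/18 → f/20 → f/22 → f/25.

f/25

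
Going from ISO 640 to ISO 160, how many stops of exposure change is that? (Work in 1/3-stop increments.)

2 stops

640 → 500 → 400 → 320 → 250 → 200 → 160 — count the steps: 6 third-stops = 2 stops.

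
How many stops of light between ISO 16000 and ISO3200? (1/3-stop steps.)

16000 → 12800 → 10000 → 8000 → 6400 → 5000 → 4000 → 3200 — count the steps: 7 third-stops = 2 1/3 stops.

2 1/3 stops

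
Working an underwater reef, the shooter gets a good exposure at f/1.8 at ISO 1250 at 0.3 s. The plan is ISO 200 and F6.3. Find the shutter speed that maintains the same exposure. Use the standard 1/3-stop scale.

ISO: 1250 → 1000 → 800 → 640 → 500 → 400 → 320 → 250 → 200 — 2 2/3 stops dropped (darker).
Aperture: f/1.8 → f/2 → f/2.2 → f/2.5 → f/2.8 → f/3.2 → f/3.5 → f/4 → f/4.5 → f/5 → f/5.6 → f/6.3 — 3 2/3 stops stopped down (darker).
Net change so far: 6 1/3 stops darker. Offset with the shutter speed: 0.3 → 0.4 → 0.5 → 0.6 → 0.8 → 1 → 1.3 → 1.6 → 2 → 2.5 → 3.2 → 4 → 5 → 6 → 8 → 10 → 13 → 15 → 20 → 25.

25 s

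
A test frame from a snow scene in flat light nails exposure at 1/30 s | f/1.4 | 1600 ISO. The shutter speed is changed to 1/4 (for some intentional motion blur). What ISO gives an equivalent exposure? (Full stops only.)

Shutter speed: 1/30 → 1/15 → 1/8 → 1/4 — 3 stops slower (brighter).
Need 3 stops darker from the ISO: 1600 → 800 → 400 → 200.

ISO 200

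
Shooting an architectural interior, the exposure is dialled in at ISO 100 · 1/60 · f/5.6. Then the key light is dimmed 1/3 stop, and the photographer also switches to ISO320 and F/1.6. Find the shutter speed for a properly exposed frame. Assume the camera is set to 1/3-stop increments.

Scene light: 1/3 stop darker.
ISO: 100 → 125 → 160 → 200 → 250 → 320 — 1 2/3 stops higher (brighter).
Aperture: f/5.6 → f/5 → f/4.5 → f/4 → f/3.5 → f/3.2 → f/2.8 → f/2.5 → f/2.2 → f/2 → f/1.8 → f/1.6 — 3 2/3 stops opened up (brighter).
Net so far: 5 stops brighter. Shutter speed: 1/60 → 1/80 → 1/100 → 1/125 → 1/160 → 1/200 → 1/250 → 1/320 → 1/400 → 1/500 → 1/640 → 1/800 → 1/1000 → 1/1250 → 1/1600 → 1/2000.

1/2000s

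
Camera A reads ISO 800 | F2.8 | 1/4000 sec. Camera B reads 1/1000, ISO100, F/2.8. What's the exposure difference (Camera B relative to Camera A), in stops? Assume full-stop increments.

Aperture: unchanged.
Shutter speed: 1/4000 → 1/2000 → 1/1000 — 2 stops slower (brighter).
ISO: 800 → 400 → 200 → 100 — 3 stops lower (darker).
Net: +2 −3 = −1 stop.

1 stop darker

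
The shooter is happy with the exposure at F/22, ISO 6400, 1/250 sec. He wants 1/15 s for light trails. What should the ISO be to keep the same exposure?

Shutter speed: 1/250 → 1/125 → 1/60 → 1/30 → 1/15 — 4 stops slower (brighter).
Need 4 stops darker from the ISO: 6400 → 3200 → 1600 → 800 → 400.

ISO 400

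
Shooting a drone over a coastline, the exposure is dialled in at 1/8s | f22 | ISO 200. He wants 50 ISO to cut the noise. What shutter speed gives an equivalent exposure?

ISO: 200 → 100 → 50 — 2 stops dropped (darker).
Need 2 stops brighter from the shutter speed: 1/8 → 1/4 → 1/2.

1/2s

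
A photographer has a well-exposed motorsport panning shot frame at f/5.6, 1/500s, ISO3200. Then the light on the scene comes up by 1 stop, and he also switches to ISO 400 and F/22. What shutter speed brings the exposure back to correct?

1/8s

Scene light: 1 stop brighter.
ISO: 3200 → 1600 → 800 → 400 — 3 stops lower (darker).
Aperture: f/5.6 → f/8 → f/11 → f/16 → f/22 — 4 stops narrower (darker).
Net so far: 6 stops darker. Shutter speed: 1/500 → 1/250 → 1/125 → 1/60 → 1/30 → 1/15 → 1/8.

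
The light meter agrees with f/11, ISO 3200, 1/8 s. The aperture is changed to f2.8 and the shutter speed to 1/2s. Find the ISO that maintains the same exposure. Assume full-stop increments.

Aperture: f/11 → f/8 → f/5.6 → f/4 → f/2.8 — 4 stops wider (brighter).
Shutter speed: 1/8 → 1/4 → 1/2 — 2 stops longer (brighter).
Net change so far: 6 stops brighter. Offset with the ISO: 3200 → 1600 → 800 → 400 → 200 → 100 → 50.

ISO 50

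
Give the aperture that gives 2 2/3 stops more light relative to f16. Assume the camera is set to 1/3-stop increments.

f/6.3

Aperture: f/16 → f/14 → f/13 → f/11 → f/10 → f/9 → f/8 → f/7.1 → f/6.3 — 2 2/3 stops opened up (brighter).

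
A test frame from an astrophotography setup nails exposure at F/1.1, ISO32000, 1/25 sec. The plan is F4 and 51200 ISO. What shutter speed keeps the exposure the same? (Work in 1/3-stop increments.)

Aperture: f/1.1 → f/1.2 → f/1.4 → f/1.6 → f/1.8 → f/2 → f/2.2 → f/2.5 → f/2.8 → f/3.2 → f/3.5 → f/4 — 3 2/3 stops narrower (darker).
ISO: 32000 → 40000 → 51200 — 2/3 stop higher (brighter).
Net change so far: 3 stops darker. Offset with the shutter speed: 1/25 → 1/20 → 1/15 → 1/13 → 1/10 → 1/8 → 1/6 → 1/5 → 1/4 → 0.3.

0.3 s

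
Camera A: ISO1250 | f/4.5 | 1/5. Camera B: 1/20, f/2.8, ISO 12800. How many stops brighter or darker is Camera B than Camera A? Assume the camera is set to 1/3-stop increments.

2 2/3 stops brighter

Aperture: f/4.5 → f/4 → f/3.5 → f/3.2 → f/2.8 — 1 1/3 stops opened up (brighter).
Shutter speed: 1/5 → 1/6 → 1/8 → 1/10 → 1/13 → 1/15 → 1/20 — 2 stops shorter (darker).
ISO: 1250 → 1600 → 2000 → 2500 → 3200 → 4000 → 5000 → 6400 → 8000 → 10000 → 12800 — 3 1/3 stops raised (brighter).
Net: +1 1/3 −2 +3 1/3 = +2 2/3 stops.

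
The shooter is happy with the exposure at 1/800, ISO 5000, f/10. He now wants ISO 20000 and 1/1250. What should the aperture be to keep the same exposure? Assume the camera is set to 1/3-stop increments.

f/16

ISO: 5000 → 6400 → 8000 → 10000 → 12800 → 16000 → 20000 — 2 stops raised (brighter).
Shutter speed: 1/800 → 1/1000 → 1/1250 — 2/3 stop faster (darker).
Net change so far: 1 1/3 stops brighter. Offset with the aperture: f/10 → f/11 → f/13 → f/14 → f/16.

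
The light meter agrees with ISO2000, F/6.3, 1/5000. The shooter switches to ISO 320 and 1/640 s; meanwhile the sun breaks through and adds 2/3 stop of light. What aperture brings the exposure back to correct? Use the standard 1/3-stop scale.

f/9

Scene light: 2/3 stop brighter.
ISO: 2000 → 1600 → 1250 → 1000 → 800 → 640 → 500 → 400 → 320 — 2 2/3 stops lower (darker).
Shutter speed: 1/5000 → 1/4000 → 1/3200 → 1/2500 → 1/2000 → 1/1600 → 1/1250 → 1/1000 → 1/800 → 1/640 — 3 stops longer (brighter).
Net so far: 1 stop brighter. Aperture: f/6.3 → f/7.1 → f/8 → f/9.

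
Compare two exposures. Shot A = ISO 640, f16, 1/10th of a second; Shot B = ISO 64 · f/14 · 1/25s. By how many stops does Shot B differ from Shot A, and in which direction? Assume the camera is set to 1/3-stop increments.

Aperture: f/16 → f/14 — 1/3 stop wider (brighter).
Shutter speed: 1/10 → 1/13 → 1/15 → 1/20 → 1/25 — 1 1/3 stops faster (darker).
ISO: 640 → 500 → 400 → 320 → 250 → 200 → 160 → 125 → 100 → 80 → 64 — 3 1/3 stops dropped (darker).
Net: +1/3 −1 1/3 −3 1/3 = −4 1/3 stops.

4 1/3 stops darker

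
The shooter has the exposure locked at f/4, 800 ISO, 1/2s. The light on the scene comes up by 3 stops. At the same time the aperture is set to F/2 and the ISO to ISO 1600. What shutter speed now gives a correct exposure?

Scene light: 3 stops brighter.
Aperture: f/4 → f/2.8 → f/2 — 2 stops wider (brighter).
ISO: 800 → 1600 — 1 stop raised (brighter).
Net so far: 6 stops brighter. Shutter speed: 1/2 → 1/4 → 1/8 → 1/15 → 1/30 → 1/60 → 1/125.

1/125s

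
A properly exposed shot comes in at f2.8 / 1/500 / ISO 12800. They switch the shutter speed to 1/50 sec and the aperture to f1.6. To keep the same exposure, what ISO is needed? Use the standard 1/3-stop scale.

ISO 400

Shutter speed: 1/500 → 1/400 → 1/320 → 1/250 → 1/200 → 1/160 → 1/125 → 1/100 → 1/80 → 1/60 → 1/50 — 3 1/3 stops slower (brighter).
Aperture: f/2.8 → f/2.5 → f/2.2 → f/2 → f/1.8 → f/1.6 — 1 2/3 stops wider (brighter).
Net change so far: 5 stops brighter. Offset with the ISO: 12800 → 10000 → 8000 → 6400 → 5000 → 4000 → 3200 → 2500 → 2000 → 1600 → 1250 → 1000 → 800 → 640 → 500 → 400.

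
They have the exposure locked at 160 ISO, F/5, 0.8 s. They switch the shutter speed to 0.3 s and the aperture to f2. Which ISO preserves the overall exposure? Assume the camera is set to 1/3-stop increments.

ISO 64

Shutter speed: 0.8 → 0.6 → 0.5 → 0.4 → 0.3 — 1 1/3 stops shorter (darker).
Aperture: f/5 → f/4.5 → f/4 → f/3.5 → f/3.2 → f/2.8 → f/2.5 → f/2.2 → f/2 — 2 2/3 stops wider (brighter).
Net change so far: 1 1/3 stops brighter. Offset with the ISO: 160 → 125 → 100 → 80 → 64.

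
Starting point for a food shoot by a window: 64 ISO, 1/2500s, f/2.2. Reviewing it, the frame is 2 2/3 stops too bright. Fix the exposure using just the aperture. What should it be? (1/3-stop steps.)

Overexposed by 2 2/3 stops → need 2 2/3 stops darker.
Aperture: f/2.2 → f/2.5 → f/2.8 → f/3.2 → f/3.5 → f/4 → f/4.5 → f/5 → f/5.6.

f/5.6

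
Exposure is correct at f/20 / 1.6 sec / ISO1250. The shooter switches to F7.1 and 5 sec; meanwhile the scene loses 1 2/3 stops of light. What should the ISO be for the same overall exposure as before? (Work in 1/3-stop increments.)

Scene light: 1 2/3 stops darker.
Aperture: f/20 → f/18 → f/16 → f/14 → f/13 → f/11 → f/10 → f/9 → f/8 → f/7.1 — 3 stops opened up (brighter).
Shutter speed: 1.6 → 2 → 2.5 → 3.2 → 4 → 5 — 1 2/3 stops longer (brighter).
Net so far: 3 stops brighter. ISO: 1250 → 1000 → 800 → 640 → 500 → 400 → 320 → 250 → 200 → 160.

ISO 160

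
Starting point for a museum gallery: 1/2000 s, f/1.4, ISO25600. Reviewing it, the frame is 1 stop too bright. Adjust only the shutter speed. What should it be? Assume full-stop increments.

Overexposed by 1 stop → need 1 stop darker.
Shutter speed: 1/2000 → 1/4000.

1/4000s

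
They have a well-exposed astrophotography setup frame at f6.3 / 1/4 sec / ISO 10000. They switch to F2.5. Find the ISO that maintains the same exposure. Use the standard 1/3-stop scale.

Aperture: f/6.3 → f/5.6 → f/5 → f/4.5 → f/4 → f/3.5 → f/3.2 → f/2.8 → f/2.5 — 2 2/3 stops opened up (brighter).
Need 2 2/3 stops darker from the ISO: 10000 → 8000 → 6400 → 5000 → 4000 → 3200 → 2500 → 2000 → 1600.

ISO 1600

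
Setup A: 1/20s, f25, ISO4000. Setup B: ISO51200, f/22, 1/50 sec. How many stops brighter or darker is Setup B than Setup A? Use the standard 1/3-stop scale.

Aperture: f/25 → f/22 — 1/3 stop wider (brighter).
Shutter speed: 1/20 → 1/25 → 1/30 → 1/40 → 1/50 — 1 1/3 stops faster (darker).
ISO: 4000 → 5000 → 6400 → 8000 → 10000 → 12800 → 16000 → 20000 → 25600 → 32000 → 40000 → 51200 — 3 2/3 stops higher (brighter).
Net: +1/3 −1 1/3 +3 2/3 = +2 2/3 stops.

2 2/3 stops brighter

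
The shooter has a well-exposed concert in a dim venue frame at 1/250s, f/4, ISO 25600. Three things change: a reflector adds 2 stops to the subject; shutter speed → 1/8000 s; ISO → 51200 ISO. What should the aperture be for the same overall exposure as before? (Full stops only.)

Scene light: 2 stops brighter.
Shutter speed: 1/250 → 1/500 → 1/1000 → 1/2000 → 1/4000 → 1/8000 — 5 stops shorter (darker).
ISO: 25600 → 51200 — 1 stop higher (brighter).
Net so far: 2 stops darker. Aperture: f/4 → f/2.8 → f/2.

f/2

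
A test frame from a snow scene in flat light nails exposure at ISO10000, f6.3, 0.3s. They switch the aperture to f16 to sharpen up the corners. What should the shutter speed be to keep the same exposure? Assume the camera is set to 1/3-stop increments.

2 s

Aperture: f/6.3 → f/7.1 → f/8 → f/9 → f/10 → f/11 → f/13 → f/14 → f/16 — 2 2/3 stops narrower (darker).
Need 2 2/3 stops brighter from the shutter speed: 0.3 → 0.4 → 0.5 → 0.6 → 0.8 → 1 → 1.3 → 1.6 → 2.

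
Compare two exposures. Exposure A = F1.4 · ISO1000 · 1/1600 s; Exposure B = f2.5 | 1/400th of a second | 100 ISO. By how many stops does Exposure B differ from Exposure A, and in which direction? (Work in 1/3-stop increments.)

Aperture: f/1.4 → f/1.6 → f/1.8 → f/2 → f/2.2 → f/2.5 — 1 2/3 stops narrower (darker).
Shutter speed: 1/1600 → 1/1250 → 1/1000 → 1/800 → 1/640 → 1/500 → 1/400 — 2 stops slower (brighter).
ISO: 1000 → 800 → 640 → 500 → 400 → 320 → 250 → 200 → 160 → 125 → 100 — 3 1/3 stops dropped (darker).
Net: −1 2/3 +2 −3 1/3 = −3 stops.

3 stops darker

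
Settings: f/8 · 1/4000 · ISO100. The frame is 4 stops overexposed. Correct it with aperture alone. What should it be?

f/32

Overexposed by 4 stops → need 4 stops darker.
Aperture: f/8 → f/11 → f/16 → f/22 → f/32.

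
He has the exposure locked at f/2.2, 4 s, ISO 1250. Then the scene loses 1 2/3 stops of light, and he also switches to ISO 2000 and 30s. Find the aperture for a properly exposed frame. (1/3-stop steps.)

Scene light: 1 2/3 stops darker.
ISO: 1250 → 1600 → 2000 — 2/3 stop raised (brighter).
Shutter speed: 4 → 5 → 6 → 8 → 10 → 13 → 15 → 20 → 25 → 30 — 3 stops longer (brighter).
Net so far: 2 stops brighter. Aperture: f/2.2 → f/2.5 → f/2.8 → f/3.2 → f/3.5 → f/4 → f/4.5.

f/4.5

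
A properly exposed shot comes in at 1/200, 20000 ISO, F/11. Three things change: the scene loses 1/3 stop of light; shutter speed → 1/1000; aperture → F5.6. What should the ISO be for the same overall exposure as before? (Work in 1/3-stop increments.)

Scene light: 1/3 stop darker.
Shutter speed: 1/200 → 1/250 → 1/320 → 1/400 → 1/500 → 1/640 → 1/800 → 1/1000 — 2 1/3 stops shorter (darker).
Aperture: f/11 → f/10 → f/9 → f/8 → f/7.1 → f/6.3 → f/5.6 — 2 stops wider (brighter).
Net so far: 2/3 stop darker. ISO: 20000 → 25600 → 32000.

ISO 32000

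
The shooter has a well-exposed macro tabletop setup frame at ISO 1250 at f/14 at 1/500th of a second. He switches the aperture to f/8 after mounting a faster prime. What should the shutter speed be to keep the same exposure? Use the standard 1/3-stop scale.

Aperture: f/14 → f/13 → f/11 → f/10 → f/9 → f/8 — 1 2/3 stops opened up (brighter).
Need 1 2/3 stops darker from the shutter speed: 1/500 → 1/640 → 1/800 → 1/1000 → 1/1250 → 1/1600.

1/1600s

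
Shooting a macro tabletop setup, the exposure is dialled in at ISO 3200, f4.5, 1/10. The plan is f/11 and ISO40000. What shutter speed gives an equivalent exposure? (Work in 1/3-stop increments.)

Aperture: f/4.5 → f/5 → f/5.6 → f/6.3 → f/7.1 → f/8 → f/9 → f/10 → f/11 — 2 2/3 stops smaller aperture (darker).
ISO: 3200 → 4000 → 5000 → 6400 → 8000 → 10000 → 12800 → 16000 → 20000 → 25600 → 32000 → 40000 — 3 2/3 stops higher (brighter).
Net change so far: 1 stop brighter. Offset with the shutter speed: 1/10 → 1/13 → 1/15 → 1/20.

1/20s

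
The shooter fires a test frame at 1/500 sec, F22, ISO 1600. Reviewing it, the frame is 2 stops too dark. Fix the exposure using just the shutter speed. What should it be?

1/125s

Underexposed by 2 stops → need 2 stops brighter.
Shutter speed: 1/500 → 1/250 → 1/125.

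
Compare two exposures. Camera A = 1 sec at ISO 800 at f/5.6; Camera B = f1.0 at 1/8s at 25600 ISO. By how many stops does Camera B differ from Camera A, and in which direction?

Aperture: f/5.6 → f/4 → f/2.8 → f/2 → f/1.4 → f/1.0 — 5 stops larger aperture (brighter).
Shutter speed: 1 → 1/2 → 1/4 → 1/8 — 3 stops faster (darker).
ISO: 800 → 1600 → 3200 → 6400 → 12800 → 25600 — 5 stops higher (brighter).
Net: +5 −3 +5 = +7 stops.

7 stops brighter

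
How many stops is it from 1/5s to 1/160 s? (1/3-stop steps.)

1/5 → 1/6 → 1/8 → 1/10 → 1/13 → 1/15 → 1/20 → 1/25 → 1/30 → 1/40 → 1/50 → 1/60 → 1/80 → 1/100 → 1/125 → 1/160 — count the steps: 15 third-stops = 5 stops.

5 stops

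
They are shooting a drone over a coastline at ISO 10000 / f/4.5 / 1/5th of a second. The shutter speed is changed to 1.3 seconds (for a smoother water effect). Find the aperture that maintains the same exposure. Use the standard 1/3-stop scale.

Shutter speed: 1/5 → 1/4 → 0.3 → 0.4 → 0.5 → 0.6 → 0.8 → 1 → 1.3 — 2 2/3 stops longer (brighter).
Need 2 2/3 stops darker from the aperture: f/4.5 → f/5 → f/5.6 → f/6.3 → f/7.1 → f/8 → f/9 → f/10 → f/11.

f/11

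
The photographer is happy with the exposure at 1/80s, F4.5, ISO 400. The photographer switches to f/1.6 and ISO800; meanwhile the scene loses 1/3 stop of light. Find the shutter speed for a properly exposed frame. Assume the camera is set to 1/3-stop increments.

Scene light: 1/3 stop darker.
Aperture: f/4.5 → f/4 → f/3.5 → f/3.2 → f/2.8 → f/2.5 → f/2.2 → f/2 → f/1.8 → f/1.6 — 3 stops larger aperture (brighter).
ISO: 400 → 500 → 640 → 800 — 1 stop higher (brighter).
Net so far: 3 2/3 stops brighter. Shutter speed: 1/80 → 1/100 → 1/125 → 1/160 → 1/200 → 1/250 → 1/320 → 1/400 → 1/500 → 1/640 → 1/800 → 1/1000.

1/1000s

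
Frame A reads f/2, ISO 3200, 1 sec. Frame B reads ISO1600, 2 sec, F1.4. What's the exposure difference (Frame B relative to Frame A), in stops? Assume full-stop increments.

1 stop brighter

Aperture: f/2 → f/1.4 — 1 stop larger aperture (brighter).
Shutter speed: 1 → 2 — 1 stop longer (brighter).
ISO: 3200 → 1600 — 1 stop lower (darker).
Net: +1 +1 −1 = +1 stop.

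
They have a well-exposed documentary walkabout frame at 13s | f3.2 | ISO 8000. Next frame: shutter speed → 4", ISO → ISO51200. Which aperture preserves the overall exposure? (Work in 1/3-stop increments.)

f/4.5

Shutter speed: 13 → 10 → 8 → 6 → 5 → 4 — 1 2/3 stops shorter (darker).
ISO: 8000 → 10000 → 12800 → 16000 → 20000 → 25600 → 32000 → 40000 → 51200 — 2 2/3 stops higher (brighter).
Net change so far: 1 stop brighter. Offset with the aperture: f/3.2 → f/3.5 → f/4 → f/4.5.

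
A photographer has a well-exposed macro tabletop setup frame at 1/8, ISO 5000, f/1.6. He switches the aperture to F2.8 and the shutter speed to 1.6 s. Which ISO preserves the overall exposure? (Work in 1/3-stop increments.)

ISO 1250

Aperture: f/1.6 → f/1.8 → f/2 → f/2.2 → f/2.5 → f/2.8 — 1 2/3 stops stopped down (darker).
Shutter speed: 1/8 → 1/6 → 1/5 → 1/4 → 0.3 → 0.4 → 0.5 → 0.6 → 0.8 → 1 → 1.3 → 1.6 — 3 2/3 stops slower (brighter).
Net change so far: 2 stops brighter. Offset with the ISO: 5000 → 4000 → 3200 → 2500 → 2000 → 1600 → 1250.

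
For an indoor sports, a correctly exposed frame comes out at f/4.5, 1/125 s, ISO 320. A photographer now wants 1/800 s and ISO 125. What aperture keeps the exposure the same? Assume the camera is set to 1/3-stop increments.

f/1.1

Shutter speed: 1/125 → 1/160 → 1/200 → 1/250 → 1/320 → 1/400 → 1/500 → 1/640 → 1/800 — 2 2/3 stops shorter (darker).
ISO: 320 → 250 → 200 → 160 → 125 — 1 1/3 stops lower (darker).
Net change so far: 4 stops darker. Offset with the aperture: f/4.5 → f/4 → f/3.5 → f/3.2 → f/2.8 → f/2.5 → f/2.2 → f/2 → f/1.8 → f/1.6 → f/1.4 → f/1.2 → f/1.1.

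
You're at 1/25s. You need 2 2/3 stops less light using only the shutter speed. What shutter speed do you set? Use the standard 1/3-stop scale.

1/160s

Shutter speed: 1/25 → 1/30 → 1/40 → 1/50 → 1/60 → 1/80 → 1/100 → 1/125 → 1/160 — 2 2/3 stops shorter (darker).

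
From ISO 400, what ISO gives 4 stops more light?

ISO 6400

ISO: 400 → 800 → 1600 → 3200 → 6400 — 4 stops raised (brighter).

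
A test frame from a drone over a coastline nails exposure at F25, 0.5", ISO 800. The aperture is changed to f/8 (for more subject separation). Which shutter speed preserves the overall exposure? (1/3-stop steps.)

Aperture: f/25 → f/22 → f/20 → f/18 → f/16 → f/14 → f/13 → f/11 → f/10 → f/9 → f/8 — 3 1/3 stops larger aperture (brighter).
Need 3 1/3 stops darker from the shutter speed: 0.5 → 0.4 → 0.3 → 1/4 → 1/5 → 1/6 → 1/8 → 1/10 → 1/13 → 1/15 → 1/20.

1/20s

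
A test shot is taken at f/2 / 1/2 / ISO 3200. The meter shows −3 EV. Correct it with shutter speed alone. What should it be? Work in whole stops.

4 s

Underexposed by 3 stops → need 3 stops brighter.
Shutter speed: 1/2 → 1 → 2 → 4.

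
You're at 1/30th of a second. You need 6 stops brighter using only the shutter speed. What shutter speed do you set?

2 s

Shutter speed: 1/30 → 1/15 → 1/8 → 1/4 → 1/2 → 1 → 2 — 6 stops longer (brighter).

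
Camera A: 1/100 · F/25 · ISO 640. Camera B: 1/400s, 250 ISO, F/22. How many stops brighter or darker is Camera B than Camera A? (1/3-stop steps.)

Aperture: f/25 → f/22 — 1/3 stop wider (brighter).
Shutter speed: 1/100 → 1/125 → 1/160 → 1/200 → 1/250 → 1/320 → 1/400 — 2 stops faster (darker).
ISO: 640 → 500 → 400 → 320 → 250 — 1 1/3 stops dropped (darker).
Net: +1/3 −2 −1 1/3 = −3 stops.

3 stops darker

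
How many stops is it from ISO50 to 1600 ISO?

5 stops

50 → 100 → 200 → 400 → 800 → 1600 — count the steps: 5 stops.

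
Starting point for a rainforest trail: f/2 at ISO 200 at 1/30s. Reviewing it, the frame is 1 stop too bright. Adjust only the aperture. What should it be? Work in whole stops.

f/2.8

Overexposed by 1 stop → need 1 stop darker.
Aperture: f/2 → f/2.8.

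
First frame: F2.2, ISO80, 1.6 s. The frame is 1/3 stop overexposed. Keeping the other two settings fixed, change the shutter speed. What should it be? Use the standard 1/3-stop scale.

Overexposed by 1/3 stop → need 1/3 stop darker.
Shutter speed: 1.6 → 1.3.

1.3 s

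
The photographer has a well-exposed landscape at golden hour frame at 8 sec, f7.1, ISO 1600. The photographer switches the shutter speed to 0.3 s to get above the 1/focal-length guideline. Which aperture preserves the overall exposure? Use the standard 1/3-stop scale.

f/1.4

Shutter speed: 8 → 6 → 5 → 4 → 3.2 → 2.5 → 2 → 1.6 → 1.3 → 1 → 0.8 → 0.6 → 0.5 → 0.4 → 0.3 — 4 2/3 stops faster (darker).
Need 4 2/3 stops brighter from the aperture: f/7.1 → f/6.3 → f/5.6 → f/5 → f/4.5 → f/4 → f/3.5 → f/3.2 → f/2.8 → f/2.5 → f/2.2 → f/2 → f/1.8 → f/1.6 → f/1.4.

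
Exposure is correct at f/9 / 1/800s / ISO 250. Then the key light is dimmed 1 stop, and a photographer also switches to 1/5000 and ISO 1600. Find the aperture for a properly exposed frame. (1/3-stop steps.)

f/6.3

Scene light: 1 stop darker.
Shutter speed: 1/800 → 1/1000 → 1/1250 → 1/1600 → 1/2000 → 1/2500 → 1/3200 → 1/4000 → 1/5000 — 2 2/3 stops faster (darker).
ISO: 250 → 320 → 400 → 500 → 640 → 800 → 1000 → 1250 → 1600 — 2 2/3 stops higher (brighter).
Net so far: 1 stop darker. Aperture: f/9 → f/8 → f/7.1 → f/6.3.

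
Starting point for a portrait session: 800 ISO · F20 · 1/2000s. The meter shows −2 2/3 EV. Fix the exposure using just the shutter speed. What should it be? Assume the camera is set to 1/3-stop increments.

Underexposed by 2 2/3 stops → need 2 2/3 stops brighter.
Shutter speed: 1/2000 → 1/1600 → 1/1250 → 1/1000 → 1/800 → 1/640 → 1/500 → 1/400 → 1/320.

1/320s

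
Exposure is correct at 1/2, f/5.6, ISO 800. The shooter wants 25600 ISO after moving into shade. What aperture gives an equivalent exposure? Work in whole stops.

f/32

ISO: 800 → 1600 → 3200 → 6400 → 12800 → 25600 — 5 stops higher (brighter).
Need 5 stops darker from the aperture: f/5.6 → f/8 → f/11 → f/16 → f/22 → f/32.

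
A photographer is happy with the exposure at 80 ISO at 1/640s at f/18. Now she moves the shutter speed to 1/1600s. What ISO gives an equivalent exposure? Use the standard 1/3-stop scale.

Shutter speed: 1/640 → 1/800 → 1/1000 → 1/1250 → 1/1600 — 1 1/3 stops faster (darker).
Need 1 1/3 stops brighter from the ISO: 80 → 100 → 125 → 160 → 200.

ISO 200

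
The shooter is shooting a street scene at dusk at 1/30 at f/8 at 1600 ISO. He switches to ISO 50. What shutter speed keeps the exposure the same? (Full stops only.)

ISO: 1600 → 800 → 400 → 200 → 100 → 50 — 5 stops lower (darker).
Need 5 stops brighter from the shutter speed: 1/30 → 1/15 → 1/8 → 1/4 → 1/2 → 1.

1 s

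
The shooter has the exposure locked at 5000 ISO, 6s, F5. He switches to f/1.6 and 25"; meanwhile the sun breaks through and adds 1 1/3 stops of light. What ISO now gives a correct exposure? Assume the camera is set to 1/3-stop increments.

Scene light: 1 1/3 stops brighter.
Aperture: f/5 → f/4.5 → f/4 → f/3.5 → f/3.2 → f/2.8 → f/2.5 → f/2.2 → f/2 → f/1.8 → f/1.6 — 3 1/3 stops wider (brighter).
Shutter speed: 6 → 8 → 10 → 13 → 15 → 20 → 25 — 2 stops slower (brighter).
Net so far: 6 2/3 stops brighter. ISO: 5000 → 4000 → 3200 → 2500 → 2000 → 1600 → 1250 → 1000 → 800 → 640 → 500 → 400 → 320 → 250 → 200 → 160 → 125 → 100 → 80 → 64 → 50.

ISO 50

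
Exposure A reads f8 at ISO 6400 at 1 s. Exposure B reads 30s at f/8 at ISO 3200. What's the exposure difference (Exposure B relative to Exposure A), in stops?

4 stops brighter

Aperture: unchanged.
Shutter speed: 1 → 2 → 4 → 8 → 15 → 30 — 5 stops slower (brighter).
ISO: 6400 → 3200 — 1 stop lower (darker).
Net: +5 −1 = +4 stops.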